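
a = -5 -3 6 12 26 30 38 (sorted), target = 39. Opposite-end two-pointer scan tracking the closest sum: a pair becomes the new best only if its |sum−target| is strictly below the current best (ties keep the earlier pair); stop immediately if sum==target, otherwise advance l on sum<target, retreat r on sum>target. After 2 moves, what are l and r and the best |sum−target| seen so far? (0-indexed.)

[0,6] -5+38=33 d=6 * → l++
[1,6] -3+38=35 d=4 * → l++

l=2, r=6, best |Δ|=4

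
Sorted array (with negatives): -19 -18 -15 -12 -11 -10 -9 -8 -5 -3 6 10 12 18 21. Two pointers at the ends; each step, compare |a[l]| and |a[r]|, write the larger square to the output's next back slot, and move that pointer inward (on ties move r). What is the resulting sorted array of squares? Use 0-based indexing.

[9, 25, 36, 64, 81, 100, 100, 121, 144, 144, 225, 324, 324, 361, 441]

[0,14] |-19|<=|21| out[14]=441 → r--
[0,13] |-19|>|18| out[13]=361 → l++
[1,13] |-18|<=|18| out[12]=324 → r--
[1,12] |-18|>|12| out[11]=324 → l++
[2,12] |-15|>|12| out[10]=225 → l++
[3,12] |-12|<=|12| out[9]=144 → r--
[3,11] |-12|>|10| out[8]=144 → l++
[4,11] |-11|>|10| out[7]=121 → l++
[5,11] |-10|<=|10| out[6]=100 → r--
[5,10] |-10|>|6| out[5]=100 → l++
[6,10] |-9|>|6| out[4]=81 → l++
[7,10] |-8|>|6| out[3]=64 → l++
[8,10] |-5|<=|6| out[2]=36 → r--
[8,9] |-5|>|-3| out[1]=25 → l++
[9,9] |-3|<=|-3| out[0]=9 → r--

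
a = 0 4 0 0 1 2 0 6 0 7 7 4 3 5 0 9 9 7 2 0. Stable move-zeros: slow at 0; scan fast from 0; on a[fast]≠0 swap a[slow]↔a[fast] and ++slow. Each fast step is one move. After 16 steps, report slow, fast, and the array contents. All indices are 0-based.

(s=0,f=0) a[fast]=0 → fast++
(s=0,f=1) a[fast]=4≠0 swap→a[0]=4 → slow++,fast++
(s=1,f=2) a[fast]=0 → fast++
(s=1,f=3) a[fast]=0 → fast++
(s=1,f=4) a[fast]=1≠0 swap→a[1]=1 → slow++,fast++
(s=2,f=5) a[fast]=2≠0 swap→a[2]=2 → slow++,fast++
(s=3,f=6) a[fast]=0 → fast++
(s=3,f=7) a[fast]=6≠0 swap→a[3]=6 → slow++,fast++
(s=4,f=8) a[fast]=0 → fast++
(s=4,f=9) a[fast]=7≠0 swap→a[4]=7 → slow++,fast++
(s=5,f=10) a[fast]=7≠0 swap→a[5]=7 → slow++,fast++
(s=6,f=11) a[fast]=4≠0 swap→a[6]=4 → slow++,fast++
(s=7,f=12) a[fast]=3≠0 swap→a[7]=3 → slow++,fast++
(s=8,f=13) a[fast]=5≠0 swap→a[8]=5 → slow++,fast++
(s=9,f=14) a[fast]=0 → fast++
(s=9,f=15) a[fast]=9≠0 swap→a[9]=9 → slow++,fast++

slow=10, fast=16, a=[4, 1, 2, 6, 7, 7, 4, 3, 5, 9, 0, 0, 0, 0, 0, 0, 9, 7, 2, 0]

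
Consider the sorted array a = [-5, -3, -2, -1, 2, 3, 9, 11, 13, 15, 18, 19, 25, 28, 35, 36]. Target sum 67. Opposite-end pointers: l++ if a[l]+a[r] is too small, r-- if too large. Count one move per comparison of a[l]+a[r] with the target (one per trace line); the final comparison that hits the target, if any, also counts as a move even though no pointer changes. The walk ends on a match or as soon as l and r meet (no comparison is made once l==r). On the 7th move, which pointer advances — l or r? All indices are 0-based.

l=0 r=15: -5+36=31 <67, l++
l=1 r=15: -3+36=33 <67, l++
l=2 r=15: -2+36=34 <67, l++
l=3 r=15: -1+36=35 <67, l++
l=4 r=15: 2+36=38 <67, l++
l=5 r=15: 3+36=39 <67, l++
l=6 r=15: 9+36=45 <67, l++

l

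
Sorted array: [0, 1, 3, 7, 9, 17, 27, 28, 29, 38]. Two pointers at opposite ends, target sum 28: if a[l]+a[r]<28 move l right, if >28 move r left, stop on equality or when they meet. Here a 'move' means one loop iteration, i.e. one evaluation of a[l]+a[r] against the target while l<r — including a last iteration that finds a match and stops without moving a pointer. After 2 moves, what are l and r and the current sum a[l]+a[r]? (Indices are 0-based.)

l=0, r=7, sum=28

[0,9] 0+38=38 >28 → r--
[0,8] 0+29=29 >28 → r--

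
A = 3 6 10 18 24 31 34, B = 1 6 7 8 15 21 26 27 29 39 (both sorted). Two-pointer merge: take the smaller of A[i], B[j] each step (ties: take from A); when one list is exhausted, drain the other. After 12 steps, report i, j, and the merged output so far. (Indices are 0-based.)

i=5, j=7, merged so far=[1, 3, 6, 6, 7, 8, 10, 15, 18, 21, 24, 26]

i=0 j=0: A[i]=3>B[j]=1 take 1, j++
i=0 j=1: A[i]=3<=B[j]=6 take 3, i++
i=1 j=1: A[i]=6<=B[j]=6 take 6, i++
i=2 j=1: A[i]=10>B[j]=6 take 6, j++
i=2 j=2: A[i]=10>B[j]=7 take 7, j++
i=2 j=3: A[i]=10>B[j]=8 take 8, j++
i=2 j=4: A[i]=10<=B[j]=15 take 10, i++
i=3 j=4: A[i]=18>B[j]=15 take 15, j++
i=3 j=5: A[i]=18<=B[j]=21 take 18, i++
i=4 j=5: A[i]=24>B[j]=21 take 21, j++
i=4 j=6: A[i]=24<=B[j]=26 take 24, i++
i=5 j=6: A[i]=31>B[j]=26 take 26, j++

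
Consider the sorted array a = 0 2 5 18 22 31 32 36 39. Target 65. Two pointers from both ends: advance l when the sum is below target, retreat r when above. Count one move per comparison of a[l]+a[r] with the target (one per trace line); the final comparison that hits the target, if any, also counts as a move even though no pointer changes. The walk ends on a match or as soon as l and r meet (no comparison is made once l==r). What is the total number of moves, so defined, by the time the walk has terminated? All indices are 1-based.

8 moves

[1,9] 0+39=39 <65 → l++
[2,9] 2+39=41 <65 → l++
[3,9] 5+39=44 <65 → l++
[4,9] 18+39=57 <65 → l++
[5,9] 22+39=61 <65 → l++
[6,9] 31+39=70 >65 → r--
[6,8] 31+36=67 >65 → r--
[6,7] 31+32=63 <65 → l++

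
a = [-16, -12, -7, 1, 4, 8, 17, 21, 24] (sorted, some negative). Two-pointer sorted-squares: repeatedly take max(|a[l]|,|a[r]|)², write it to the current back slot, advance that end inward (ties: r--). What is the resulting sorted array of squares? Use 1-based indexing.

[1,9] |-16|<=|24| out[9]=576 → r--
[1,8] |-16|<=|21| out[8]=441 → r--
[1,7] |-16|<=|17| out[7]=289 → r--
[1,6] |-16|>|8| out[6]=256 → l++
[2,6] |-12|>|8| out[5]=144 → l++
[3,6] |-7|<=|8| out[4]=64 → r--
[3,5] |-7|>|4| out[3]=49 → l++
[4,5] |1|<=|4| out[2]=16 → r--
[4,4] |1|<=|1| out[1]=1 → r--

[1, 16, 49, 64, 144, 256, 289, 441, 576]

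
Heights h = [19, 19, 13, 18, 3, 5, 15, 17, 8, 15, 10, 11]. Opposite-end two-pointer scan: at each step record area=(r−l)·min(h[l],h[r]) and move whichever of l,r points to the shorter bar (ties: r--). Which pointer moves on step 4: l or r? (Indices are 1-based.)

l=1 r=12: min(19,11)*11=121 best=121 *, r--
l=1 r=11: min(19,10)*10=100 best=121, r--
l=1 r=10: min(19,15)*9=135 best=135 *, r--
l=1 r=9: min(19,8)*8=64 best=135, r--

r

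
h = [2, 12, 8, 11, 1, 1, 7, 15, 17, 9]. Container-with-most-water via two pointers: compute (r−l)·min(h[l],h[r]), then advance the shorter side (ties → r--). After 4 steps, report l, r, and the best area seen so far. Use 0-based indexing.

l=0 r=9: min(2,9)*9=18 best=18 *, l++
l=1 r=9: min(12,9)*8=72 best=72 *, r--
l=1 r=8: min(12,17)*7=84 best=84 *, l++
l=2 r=8: min(8,17)*6=48 best=84, l++

l=3, r=8, best area=84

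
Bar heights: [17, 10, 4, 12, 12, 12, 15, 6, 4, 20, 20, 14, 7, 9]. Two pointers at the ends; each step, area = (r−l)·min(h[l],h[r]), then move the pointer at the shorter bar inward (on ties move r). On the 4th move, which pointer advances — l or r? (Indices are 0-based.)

l=0 r=13: min(17,9)*13=117 best=117 *, r--
l=0 r=12: min(17,7)*12=84 best=117, r--
l=0 r=11: min(17,14)*11=154 best=154 *, r--
l=0 r=10: min(17,20)*10=170 best=170 *, l++

l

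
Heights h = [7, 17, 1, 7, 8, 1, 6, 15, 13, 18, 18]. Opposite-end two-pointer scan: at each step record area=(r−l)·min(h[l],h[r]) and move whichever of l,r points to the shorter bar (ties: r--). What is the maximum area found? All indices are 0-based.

[0,10] min(7,18)*10=70 best=70 * → l++
[1,10] min(17,18)*9=153 best=153 * → l++
[2,10] min(1,18)*8=8 best=153 → l++
[3,10] min(7,18)*7=49 best=153 → l++
[4,10] min(8,18)*6=48 best=153 → l++
[5,10] min(1,18)*5=5 best=153 → l++
[6,10] min(6,18)*4=24 best=153 → l++
[7,10] min(15,18)*3=45 best=153 → l++
[8,10] min(13,18)*2=26 best=153 → l++
[9,10] min(18,18)*1=18 best=153 → r--

max area = 153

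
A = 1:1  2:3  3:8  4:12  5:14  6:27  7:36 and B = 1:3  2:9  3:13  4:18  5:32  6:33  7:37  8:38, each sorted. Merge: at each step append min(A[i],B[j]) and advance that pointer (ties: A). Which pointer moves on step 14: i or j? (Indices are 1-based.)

j

[i=1,j=1] A[i]=1<=B[j]=3 take 1 → i++
[i=2,j=1] A[i]=3<=B[j]=3 take 3 → i++
[i=3,j=1] A[i]=8>B[j]=3 take 3 → j++
[i=3,j=2] A[i]=8<=B[j]=9 take 8 → i++
[i=4,j=2] A[i]=12>B[j]=9 take 9 → j++
[i=4,j=3] A[i]=12<=B[j]=13 take 12 → i++
[i=5,j=3] A[i]=14>B[j]=13 take 13 → j++
[i=5,j=4] A[i]=14<=B[j]=18 take 14 → i++
[i=6,j=4] A[i]=27>B[j]=18 take 18 → j++
[i=6,j=5] A[i]=27<=B[j]=32 take 27 → i++
[i=7,j=5] A[i]=36>B[j]=32 take 32 → j++
[i=7,j=6] A[i]=36>B[j]=33 take 33 → j++
[i=7,j=7] A[i]=36<=B[j]=37 take 36 → i++
[i=8,j=7] A done, take B[j]=37 → j++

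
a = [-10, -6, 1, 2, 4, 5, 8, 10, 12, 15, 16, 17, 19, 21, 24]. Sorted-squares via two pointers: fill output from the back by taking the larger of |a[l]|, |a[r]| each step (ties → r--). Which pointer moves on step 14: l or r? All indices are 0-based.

r

l=0 r=14: |-10|<=|24| out[14]=576, r--
l=0 r=13: |-10|<=|21| out[13]=441, r--
l=0 r=12: |-10|<=|19| out[12]=361, r--
l=0 r=11: |-10|<=|17| out[11]=289, r--
l=0 r=10: |-10|<=|16| out[10]=256, r--
l=0 r=9: |-10|<=|15| out[9]=225, r--
l=0 r=8: |-10|<=|12| out[8]=144, r--
l=0 r=7: |-10|<=|10| out[7]=100, r--
l=0 r=6: |-10|>|8| out[6]=100, l++
l=1 r=6: |-6|<=|8| out[5]=64, r--
l=1 r=5: |-6|>|5| out[4]=36, l++
l=2 r=5: |1|<=|5| out[3]=25, r--
l=2 r=4: |1|<=|4| out[2]=16, r--
l=2 r=3: |1|<=|2| out[1]=4, r--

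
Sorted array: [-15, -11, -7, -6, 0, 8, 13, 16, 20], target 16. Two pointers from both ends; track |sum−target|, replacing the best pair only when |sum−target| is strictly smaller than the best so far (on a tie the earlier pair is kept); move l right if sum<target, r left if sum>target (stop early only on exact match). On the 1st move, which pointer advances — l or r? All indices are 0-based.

[0,8] -15+20=5 d=11 * → l++

l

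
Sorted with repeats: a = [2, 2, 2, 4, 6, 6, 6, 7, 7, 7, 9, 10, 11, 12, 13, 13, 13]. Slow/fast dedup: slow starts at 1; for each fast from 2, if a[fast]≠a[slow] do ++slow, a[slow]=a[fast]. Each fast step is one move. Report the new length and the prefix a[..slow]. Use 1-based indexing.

(s=1,f=2) a[fast]=2=a[slow] dup → fast++
(s=1,f=3) a[fast]=2=a[slow] dup → fast++
(s=1,f=4) a[fast]=4≠a[slow]=2 write a[2]=4 → slow++,fast++
(s=2,f=5) a[fast]=6≠a[slow]=4 write a[3]=6 → slow++,fast++
(s=3,f=6) a[fast]=6=a[slow] dup → fast++
(s=3,f=7) a[fast]=6=a[slow] dup → fast++
(s=3,f=8) a[fast]=7≠a[slow]=6 write a[4]=7 → slow++,fast++
(s=4,f=9) a[fast]=7=a[slow] dup → fast++
(s=4,f=10) a[fast]=7=a[slow] dup → fast++
(s=4,f=11) a[fast]=9≠a[slow]=7 write a[5]=9 → slow++,fast++
(s=5,f=12) a[fast]=10≠a[slow]=9 write a[6]=10 → slow++,fast++
(s=6,f=13) a[fast]=11≠a[slow]=10 write a[7]=11 → slow++,fast++
(s=7,f=14) a[fast]=12≠a[slow]=11 write a[8]=12 → slow++,fast++
(s=8,f=15) a[fast]=13≠a[slow]=12 write a[9]=13 → slow++,fast++
(s=9,f=16) a[fast]=13=a[slow] dup → fast++
(s=9,f=17) a[fast]=13=a[slow] dup → fast++

length 9; prefix = [2, 4, 6, 7, 9, 10, 11, 12, 13]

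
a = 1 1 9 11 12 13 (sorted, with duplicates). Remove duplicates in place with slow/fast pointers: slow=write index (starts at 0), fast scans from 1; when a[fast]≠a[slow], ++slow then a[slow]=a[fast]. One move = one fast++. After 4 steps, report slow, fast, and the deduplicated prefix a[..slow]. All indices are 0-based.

slow=0 fast=1: a[fast]=1=a[slow] dup, fast++
slow=0 fast=2: a[fast]=9≠a[slow]=1 write a[1]=9, slow++,fast++
slow=1 fast=3: a[fast]=11≠a[slow]=9 write a[2]=11, slow++,fast++
slow=2 fast=4: a[fast]=12≠a[slow]=11 write a[3]=12, slow++,fast++

slow=3, fast=5, prefix=[1, 9, 11, 12]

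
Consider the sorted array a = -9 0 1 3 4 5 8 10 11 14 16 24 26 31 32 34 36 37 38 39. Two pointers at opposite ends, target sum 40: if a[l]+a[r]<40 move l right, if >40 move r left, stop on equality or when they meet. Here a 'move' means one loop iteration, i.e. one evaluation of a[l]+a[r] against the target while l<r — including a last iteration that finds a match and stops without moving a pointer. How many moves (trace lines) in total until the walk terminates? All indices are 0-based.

l=0 r=19: -9+39=30 <40, l++
l=1 r=19: 0+39=39 <40, l++
l=2 r=19: 1+39=40, found

3 moves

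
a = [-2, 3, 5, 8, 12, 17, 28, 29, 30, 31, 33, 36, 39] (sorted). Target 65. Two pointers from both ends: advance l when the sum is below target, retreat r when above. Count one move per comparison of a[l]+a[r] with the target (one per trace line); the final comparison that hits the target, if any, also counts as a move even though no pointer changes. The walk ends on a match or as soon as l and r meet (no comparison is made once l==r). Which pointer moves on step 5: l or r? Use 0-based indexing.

l

[0,12] -2+39=37 <65 → l++
[1,12] 3+39=42 <65 → l++
[2,12] 5+39=44 <65 → l++
[3,12] 8+39=47 <65 → l++
[4,12] 12+39=51 <65 → l++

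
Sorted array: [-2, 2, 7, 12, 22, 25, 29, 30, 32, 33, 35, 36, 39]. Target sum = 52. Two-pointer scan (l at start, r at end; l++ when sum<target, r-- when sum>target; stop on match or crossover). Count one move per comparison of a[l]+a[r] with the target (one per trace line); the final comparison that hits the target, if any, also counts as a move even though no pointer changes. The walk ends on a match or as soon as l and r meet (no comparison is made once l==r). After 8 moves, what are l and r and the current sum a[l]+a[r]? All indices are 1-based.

[1,13] -2+39=37 <52 → l++
[2,13] 2+39=41 <52 → l++
[3,13] 7+39=46 <52 → l++
[4,13] 12+39=51 <52 → l++
[5,13] 22+39=61 >52 → r--
[5,12] 22+36=58 >52 → r--
[5,11] 22+35=57 >52 → r--
[5,10] 22+33=55 >52 → r--

l=5, r=9, sum=54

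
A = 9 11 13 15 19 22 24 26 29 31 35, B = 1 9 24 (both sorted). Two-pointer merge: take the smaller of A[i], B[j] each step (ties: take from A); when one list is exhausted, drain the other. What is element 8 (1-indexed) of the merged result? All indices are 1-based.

merged[8] = 22

[i=1,j=1] A[i]=9>B[j]=1 take 1 → j++
[i=1,j=2] A[i]=9<=B[j]=9 take 9 → i++
[i=2,j=2] A[i]=11>B[j]=9 take 9 → j++
[i=2,j=3] A[i]=11<=B[j]=24 take 11 → i++
[i=3,j=3] A[i]=13<=B[j]=24 take 13 → i++
[i=4,j=3] A[i]=15<=B[j]=24 take 15 → i++
[i=5,j=3] A[i]=19<=B[j]=24 take 19 → i++
[i=6,j=3] A[i]=22<=B[j]=24 take 22 → i++
[i=7,j=3] A[i]=24<=B[j]=24 take 24 → i++
[i=8,j=3] A[i]=26>B[j]=24 take 24 → j++
[i=8,j=4] B done, take A[i]=26 → i++
[i=9,j=4] B done, take A[i]=29 → i++
[i=10,j=4] B done, take A[i]=31 → i++
[i=11,j=4] B done, take A[i]=35 → i++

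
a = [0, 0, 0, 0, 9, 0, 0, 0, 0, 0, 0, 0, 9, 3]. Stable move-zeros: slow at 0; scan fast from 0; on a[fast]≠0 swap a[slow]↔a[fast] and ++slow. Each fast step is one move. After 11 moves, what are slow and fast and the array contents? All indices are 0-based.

(s=0,f=0) a[fast]=0 → fast++
(s=0,f=1) a[fast]=0 → fast++
(s=0,f=2) a[fast]=0 → fast++
(s=0,f=3) a[fast]=0 → fast++
(s=0,f=4) a[fast]=9≠0 swap→a[0]=9 → slow++,fast++
(s=1,f=5) a[fast]=0 → fast++
(s=1,f=6) a[fast]=0 → fast++
(s=1,f=7) a[fast]=0 → fast++
(s=1,f=8) a[fast]=0 → fast++
(s=1,f=9) a[fast]=0 → fast++
(s=1,f=10) a[fast]=0 → fast++

slow=1, fast=11, a=[9, 0, 0, 0, 0, 0, 0, 0, 0, 0, 0, 0, 9, 3]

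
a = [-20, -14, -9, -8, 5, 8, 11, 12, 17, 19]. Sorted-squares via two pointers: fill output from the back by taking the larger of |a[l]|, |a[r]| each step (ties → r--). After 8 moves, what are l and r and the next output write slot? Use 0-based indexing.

l=3, r=4, next write slot=1

l=0 r=9: |-20|>|19| out[9]=400, l++
l=1 r=9: |-14|<=|19| out[8]=361, r--
l=1 r=8: |-14|<=|17| out[7]=289, r--
l=1 r=7: |-14|>|12| out[6]=196, l++
l=2 r=7: |-9|<=|12| out[5]=144, r--
l=2 r=6: |-9|<=|11| out[4]=121, r--
l=2 r=5: |-9|>|8| out[3]=81, l++
l=3 r=5: |-8|<=|8| out[2]=64, r--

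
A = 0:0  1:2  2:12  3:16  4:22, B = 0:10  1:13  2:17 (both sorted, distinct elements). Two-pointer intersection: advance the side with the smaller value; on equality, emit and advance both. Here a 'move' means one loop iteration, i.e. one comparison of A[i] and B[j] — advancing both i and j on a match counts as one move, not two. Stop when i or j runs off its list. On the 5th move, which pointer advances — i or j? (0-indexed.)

j

i=0 j=0: 0<10, i++
i=1 j=0: 2<10, i++
i=2 j=0: 12>10, j++
i=2 j=1: 12<13, i++
i=3 j=1: 16>13, j++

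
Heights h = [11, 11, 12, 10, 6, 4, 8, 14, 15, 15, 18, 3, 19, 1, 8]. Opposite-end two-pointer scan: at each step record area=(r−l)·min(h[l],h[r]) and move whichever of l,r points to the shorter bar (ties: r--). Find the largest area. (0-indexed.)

[0,14] min(11,8)*14=112 best=112 * → r--
[0,13] min(11,1)*13=13 best=112 → r--
[0,12] min(11,19)*12=132 best=132 * → l++
[1,12] min(11,19)*11=121 best=132 → l++
[2,12] min(12,19)*10=120 best=132 → l++
[3,12] min(10,19)*9=90 best=132 → l++
[4,12] min(6,19)*8=48 best=132 → l++
[5,12] min(4,19)*7=28 best=132 → l++
[6,12] min(8,19)*6=48 best=132 → l++
[7,12] min(14,19)*5=70 best=132 → l++
[8,12] min(15,19)*4=60 best=132 → l++
[9,12] min(15,19)*3=45 best=132 → l++
[10,12] min(18,19)*2=36 best=132 → l++
[11,12] min(3,19)*1=3 best=132 → l++

max area = 132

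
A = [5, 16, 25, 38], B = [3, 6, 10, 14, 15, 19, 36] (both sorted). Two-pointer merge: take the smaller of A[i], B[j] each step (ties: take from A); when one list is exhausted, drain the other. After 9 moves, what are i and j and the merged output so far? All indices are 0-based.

i=3, j=6, merged so far=[3, 5, 6, 10, 14, 15, 16, 19, 25]

i=0 j=0: A[i]=5>B[j]=3 take 3, j++
i=0 j=1: A[i]=5<=B[j]=6 take 5, i++
i=1 j=1: A[i]=16>B[j]=6 take 6, j++
i=1 j=2: A[i]=16>B[j]=10 take 10, j++
i=1 j=3: A[i]=16>B[j]=14 take 14, j++
i=1 j=4: A[i]=16>B[j]=15 take 15, j++
i=1 j=5: A[i]=16<=B[j]=19 take 16, i++
i=2 j=5: A[i]=25>B[j]=19 take 19, j++
i=2 j=6: A[i]=25<=B[j]=36 take 25, i++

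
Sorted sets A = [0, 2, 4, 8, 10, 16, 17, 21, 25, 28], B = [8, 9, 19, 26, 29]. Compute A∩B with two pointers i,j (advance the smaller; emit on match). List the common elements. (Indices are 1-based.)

intersection = [8]

i=1 j=1: 0<8, i++
i=2 j=1: 2<8, i++
i=3 j=1: 4<8, i++
i=4 j=1: 8==8 emit, i++,j++
i=5 j=2: 10>9, j++
i=5 j=3: 10<19, i++
i=6 j=3: 16<19, i++
i=7 j=3: 17<19, i++
i=8 j=3: 21>19, j++
i=8 j=4: 21<26, i++
i=9 j=4: 25<26, i++
i=10 j=4: 28>26, j++
i=10 j=5: 28<29, i++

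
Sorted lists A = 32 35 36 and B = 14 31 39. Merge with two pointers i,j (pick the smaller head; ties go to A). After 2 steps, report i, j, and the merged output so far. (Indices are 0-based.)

[i=0,j=0] A[i]=32>B[j]=14 take 14 → j++
[i=0,j=1] A[i]=32>B[j]=31 take 31 → j++

i=0, j=2, merged so far=[14, 31]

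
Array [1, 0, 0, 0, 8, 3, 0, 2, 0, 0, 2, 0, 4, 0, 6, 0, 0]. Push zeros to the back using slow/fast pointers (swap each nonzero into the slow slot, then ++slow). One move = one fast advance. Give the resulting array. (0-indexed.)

[1, 8, 3, 2, 2, 4, 6, 0, 0, 0, 0, 0, 0, 0, 0, 0, 0]

(s=0,f=0) a[fast]=1≠0 swap→a[0]=1 → slow++,fast++
(s=1,f=1) a[fast]=0 → fast++
(s=1,f=2) a[fast]=0 → fast++
(s=1,f=3) a[fast]=0 → fast++
(s=1,f=4) a[fast]=8≠0 swap→a[1]=8 → slow++,fast++
(s=2,f=5) a[fast]=3≠0 swap→a[2]=3 → slow++,fast++
(s=3,f=6) a[fast]=0 → fast++
(s=3,f=7) a[fast]=2≠0 swap→a[3]=2 → slow++,fast++
(s=4,f=8) a[fast]=0 → fast++
(s=4,f=9) a[fast]=0 → fast++
(s=4,f=10) a[fast]=2≠0 swap→a[4]=2 → slow++,fast++
(s=5,f=11) a[fast]=0 → fast++
(s=5,f=12) a[fast]=4≠0 swap→a[5]=4 → slow++,fast++
(s=6,f=13) a[fast]=0 → fast++
(s=6,f=14) a[fast]=6≠0 swap→a[6]=6 → slow++,fast++
(s=7,f=15) a[fast]=0 → fast++
(s=7,f=16) a[fast]=0 → fast++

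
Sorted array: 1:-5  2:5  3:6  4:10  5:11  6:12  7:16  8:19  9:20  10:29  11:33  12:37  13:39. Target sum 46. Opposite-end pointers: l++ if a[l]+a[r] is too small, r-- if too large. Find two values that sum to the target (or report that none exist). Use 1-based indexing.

no pair

[1,13] -5+39=34 <46 → l++
[2,13] 5+39=44 <46 → l++
[3,13] 6+39=45 <46 → l++
[4,13] 10+39=49 >46 → r--
[4,12] 10+37=47 >46 → r--
[4,11] 10+33=43 <46 → l++
[5,11] 11+33=44 <46 → l++
[6,11] 12+33=45 <46 → l++
[7,11] 16+33=49 >46 → r--
[7,10] 16+29=45 <46 → l++
[8,10] 19+29=48 >46 → r--
[8,9] 19+20=39 <46 → l++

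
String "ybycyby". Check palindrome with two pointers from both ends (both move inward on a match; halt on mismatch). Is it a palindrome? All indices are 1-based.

[1,7] 'y'=='y' → l++,r--
[2,6] 'b'=='b' → l++,r--
[3,5] 'y'=='y' → l++,r--

palindrome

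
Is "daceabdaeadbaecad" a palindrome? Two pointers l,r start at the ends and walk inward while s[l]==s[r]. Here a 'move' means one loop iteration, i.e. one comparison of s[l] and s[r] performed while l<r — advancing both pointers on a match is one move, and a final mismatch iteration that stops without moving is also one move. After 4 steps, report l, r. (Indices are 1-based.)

l=1 r=17: 'd'=='d', l++,r--
l=2 r=16: 'a'=='a', l++,r--
l=3 r=15: 'c'=='c', l++,r--
l=4 r=14: 'e'=='e', l++,r--

l=5, r=13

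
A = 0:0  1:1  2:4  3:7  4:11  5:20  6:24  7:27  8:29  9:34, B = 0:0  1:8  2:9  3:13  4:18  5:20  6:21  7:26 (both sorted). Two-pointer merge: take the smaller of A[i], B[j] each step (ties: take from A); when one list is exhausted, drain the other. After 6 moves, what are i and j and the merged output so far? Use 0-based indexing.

i=4, j=2, merged so far=[0, 0, 1, 4, 7, 8]

i=0 j=0: A[i]=0<=B[j]=0 take 0, i++
i=1 j=0: A[i]=1>B[j]=0 take 0, j++
i=1 j=1: A[i]=1<=B[j]=8 take 1, i++
i=2 j=1: A[i]=4<=B[j]=8 take 4, i++
i=3 j=1: A[i]=7<=B[j]=8 take 7, i++
i=4 j=1: A[i]=11>B[j]=8 take 8, j++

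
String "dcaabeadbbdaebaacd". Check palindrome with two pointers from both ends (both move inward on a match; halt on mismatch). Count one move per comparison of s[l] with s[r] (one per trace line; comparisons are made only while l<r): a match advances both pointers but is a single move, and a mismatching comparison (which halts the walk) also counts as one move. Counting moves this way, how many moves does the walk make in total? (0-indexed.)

9 moves

[0,17] 'd'=='d' → l++,r--
[1,16] 'c'=='c' → l++,r--
[2,15] 'a'=='a' → l++,r--
[3,14] 'a'=='a' → l++,r--
[4,13] 'b'=='b' → l++,r--
[5,12] 'e'=='e' → l++,r--
[6,11] 'a'=='a' → l++,r--
[7,10] 'd'=='d' → l++,r--
[8,9] 'b'=='b' → l++,r--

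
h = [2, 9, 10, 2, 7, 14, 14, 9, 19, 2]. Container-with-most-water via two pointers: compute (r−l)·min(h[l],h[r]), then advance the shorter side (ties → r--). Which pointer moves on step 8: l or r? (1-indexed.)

l

l=1 r=10: min(2,2)*9=18 best=18 *, r--
l=1 r=9: min(2,19)*8=16 best=18, l++
l=2 r=9: min(9,19)*7=63 best=63 *, l++
l=3 r=9: min(10,19)*6=60 best=63, l++
l=4 r=9: min(2,19)*5=10 best=63, l++
l=5 r=9: min(7,19)*4=28 best=63, l++
l=6 r=9: min(14,19)*3=42 best=63, l++
l=7 r=9: min(14,19)*2=28 best=63, l++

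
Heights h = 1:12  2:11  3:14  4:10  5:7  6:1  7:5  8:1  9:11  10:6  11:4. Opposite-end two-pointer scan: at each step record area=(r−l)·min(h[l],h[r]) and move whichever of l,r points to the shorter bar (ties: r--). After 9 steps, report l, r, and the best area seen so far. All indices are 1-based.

l=2, r=3, best area=88

l=1 r=11: min(12,4)*10=40 best=40 *, r--
l=1 r=10: min(12,6)*9=54 best=54 *, r--
l=1 r=9: min(12,11)*8=88 best=88 *, r--
l=1 r=8: min(12,1)*7=7 best=88, r--
l=1 r=7: min(12,5)*6=30 best=88, r--
l=1 r=6: min(12,1)*5=5 best=88, r--
l=1 r=5: min(12,7)*4=28 best=88, r--
l=1 r=4: min(12,10)*3=30 best=88, r--
l=1 r=3: min(12,14)*2=24 best=88, l++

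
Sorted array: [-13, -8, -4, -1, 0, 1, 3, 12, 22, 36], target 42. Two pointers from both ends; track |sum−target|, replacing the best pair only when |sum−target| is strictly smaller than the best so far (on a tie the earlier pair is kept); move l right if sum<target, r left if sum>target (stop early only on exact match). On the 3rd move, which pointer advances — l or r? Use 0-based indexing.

[0,9] -13+36=23 d=19 * → l++
[1,9] -8+36=28 d=14 * → l++
[2,9] -4+36=32 d=10 * → l++

l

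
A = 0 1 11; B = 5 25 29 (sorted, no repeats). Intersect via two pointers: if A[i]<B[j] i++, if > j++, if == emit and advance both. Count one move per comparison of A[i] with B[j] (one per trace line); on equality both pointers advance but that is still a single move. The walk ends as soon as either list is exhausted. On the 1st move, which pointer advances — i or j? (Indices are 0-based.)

i=0 j=0: 0<5, i++

i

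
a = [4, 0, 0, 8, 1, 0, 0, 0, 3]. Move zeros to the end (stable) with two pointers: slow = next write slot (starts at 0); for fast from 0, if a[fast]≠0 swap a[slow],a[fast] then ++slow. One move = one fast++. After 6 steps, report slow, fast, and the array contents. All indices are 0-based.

(s=0,f=0) a[fast]=4≠0 swap→a[0]=4 → slow++,fast++
(s=1,f=1) a[fast]=0 → fast++
(s=1,f=2) a[fast]=0 → fast++
(s=1,f=3) a[fast]=8≠0 swap→a[1]=8 → slow++,fast++
(s=2,f=4) a[fast]=1≠0 swap→a[2]=1 → slow++,fast++
(s=3,f=5) a[fast]=0 → fast++

slow=3, fast=6, a=[4, 8, 1, 0, 0, 0, 0, 0, 3]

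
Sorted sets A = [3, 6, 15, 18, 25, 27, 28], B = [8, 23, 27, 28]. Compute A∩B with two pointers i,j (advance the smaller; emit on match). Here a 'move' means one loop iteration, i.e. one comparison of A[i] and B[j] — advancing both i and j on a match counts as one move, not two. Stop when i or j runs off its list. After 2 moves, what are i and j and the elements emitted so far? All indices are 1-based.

i=3, j=1, emitted=[]

i=1 j=1: 3<8, i++
i=2 j=1: 6<8, i++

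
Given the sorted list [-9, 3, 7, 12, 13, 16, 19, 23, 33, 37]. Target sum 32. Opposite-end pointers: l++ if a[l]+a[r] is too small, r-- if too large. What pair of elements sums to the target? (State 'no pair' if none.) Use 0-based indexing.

[0,9] -9+37=28 <32 → l++
[1,9] 3+37=40 >32 → r--
[1,8] 3+33=36 >32 → r--
[1,7] 3+23=26 <32 → l++
[2,7] 7+23=30 <32 → l++
[3,7] 12+23=35 >32 → r--
[3,6] 12+19=31 <32 → l++
[4,6] 13+19=32 → found

(13, 19)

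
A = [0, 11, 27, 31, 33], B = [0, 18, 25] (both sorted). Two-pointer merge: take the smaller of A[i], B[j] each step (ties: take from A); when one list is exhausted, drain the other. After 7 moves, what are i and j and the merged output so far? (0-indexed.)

i=0 j=0: A[i]=0<=B[j]=0 take 0, i++
i=1 j=0: A[i]=11>B[j]=0 take 0, j++
i=1 j=1: A[i]=11<=B[j]=18 take 11, i++
i=2 j=1: A[i]=27>B[j]=18 take 18, j++
i=2 j=2: A[i]=27>B[j]=25 take 25, j++
i=2 j=3: B done, take A[i]=27, i++
i=3 j=3: B done, take A[i]=31, i++

i=4, j=3, merged so far=[0, 0, 11, 18, 25, 27, 31]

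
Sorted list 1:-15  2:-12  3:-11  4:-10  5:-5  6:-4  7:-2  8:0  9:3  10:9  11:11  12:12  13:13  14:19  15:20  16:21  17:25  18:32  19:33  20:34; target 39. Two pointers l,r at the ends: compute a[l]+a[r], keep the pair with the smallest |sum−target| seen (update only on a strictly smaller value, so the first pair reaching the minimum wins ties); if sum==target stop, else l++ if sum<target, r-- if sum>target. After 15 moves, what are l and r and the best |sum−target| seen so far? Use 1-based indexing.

l=1 r=20: -15+34=19 d=20 *, l++
l=2 r=20: -12+34=22 d=17 *, l++
l=3 r=20: -11+34=23 d=16 *, l++
l=4 r=20: -10+34=24 d=15 *, l++
l=5 r=20: -5+34=29 d=10 *, l++
l=6 r=20: -4+34=30 d=9 *, l++
l=7 r=20: -2+34=32 d=7 *, l++
l=8 r=20: 0+34=34 d=5 *, l++
l=9 r=20: 3+34=37 d=2 *, l++
l=10 r=20: 9+34=43 d=4, r--
l=10 r=19: 9+33=42 d=3, r--
l=10 r=18: 9+32=41 d=2, r--
l=10 r=17: 9+25=34 d=5, l++
l=11 r=17: 11+25=36 d=3, l++
l=12 r=17: 12+25=37 d=2, l++

l=13, r=17, best |Δ|=2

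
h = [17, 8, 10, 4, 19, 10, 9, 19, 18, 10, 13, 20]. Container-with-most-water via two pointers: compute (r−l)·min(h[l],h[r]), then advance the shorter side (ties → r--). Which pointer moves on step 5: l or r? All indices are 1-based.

l=1 r=12: min(17,20)*11=187 best=187 *, l++
l=2 r=12: min(8,20)*10=80 best=187, l++
l=3 r=12: min(10,20)*9=90 best=187, l++
l=4 r=12: min(4,20)*8=32 best=187, l++
l=5 r=12: min(19,20)*7=133 best=187, l++

l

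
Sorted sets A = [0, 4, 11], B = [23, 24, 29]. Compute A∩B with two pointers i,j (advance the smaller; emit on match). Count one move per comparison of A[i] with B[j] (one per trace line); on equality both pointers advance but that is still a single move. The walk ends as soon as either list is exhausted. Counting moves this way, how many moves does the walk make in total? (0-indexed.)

3 moves

i=0 j=0: 0<23, i++
i=1 j=0: 4<23, i++
i=2 j=0: 11<23, i++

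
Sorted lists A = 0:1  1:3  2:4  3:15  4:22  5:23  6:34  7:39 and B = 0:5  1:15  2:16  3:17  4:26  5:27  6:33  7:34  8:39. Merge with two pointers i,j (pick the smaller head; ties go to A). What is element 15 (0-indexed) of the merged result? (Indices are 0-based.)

merged[15] = 39

[i=0,j=0] A[i]=1<=B[j]=5 take 1 → i++
[i=1,j=0] A[i]=3<=B[j]=5 take 3 → i++
[i=2,j=0] A[i]=4<=B[j]=5 take 4 → i++
[i=3,j=0] A[i]=15>B[j]=5 take 5 → j++
[i=3,j=1] A[i]=15<=B[j]=15 take 15 → i++
[i=4,j=1] A[i]=22>B[j]=15 take 15 → j++
[i=4,j=2] A[i]=22>B[j]=16 take 16 → j++
[i=4,j=3] A[i]=22>B[j]=17 take 17 → j++
[i=4,j=4] A[i]=22<=B[j]=26 take 22 → i++
[i=5,j=4] A[i]=23<=B[j]=26 take 23 → i++
[i=6,j=4] A[i]=34>B[j]=26 take 26 → j++
[i=6,j=5] A[i]=34>B[j]=27 take 27 → j++
[i=6,j=6] A[i]=34>B[j]=33 take 33 → j++
[i=6,j=7] A[i]=34<=B[j]=34 take 34 → i++
[i=7,j=7] A[i]=39>B[j]=34 take 34 → j++
[i=7,j=8] A[i]=39<=B[j]=39 take 39 → i++
[i=8,j=8] A done, take B[j]=39 → j++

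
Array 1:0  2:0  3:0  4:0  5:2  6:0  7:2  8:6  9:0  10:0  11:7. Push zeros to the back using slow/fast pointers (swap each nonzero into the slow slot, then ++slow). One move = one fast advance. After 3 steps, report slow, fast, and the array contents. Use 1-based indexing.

slow=1, fast=4, a=[0, 0, 0, 0, 2, 0, 2, 6, 0, 0, 7]

(s=1,f=1) a[fast]=0 → fast++
(s=1,f=2) a[fast]=0 → fast++
(s=1,f=3) a[fast]=0 → fast++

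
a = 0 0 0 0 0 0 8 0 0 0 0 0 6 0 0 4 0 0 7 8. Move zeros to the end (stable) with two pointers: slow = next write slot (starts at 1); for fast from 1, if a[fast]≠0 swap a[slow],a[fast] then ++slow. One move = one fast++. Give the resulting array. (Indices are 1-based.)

slow=1 fast=1: a[fast]=0, fast++
slow=1 fast=2: a[fast]=0, fast++
slow=1 fast=3: a[fast]=0, fast++
slow=1 fast=4: a[fast]=0, fast++
slow=1 fast=5: a[fast]=0, fast++
slow=1 fast=6: a[fast]=0, fast++
slow=1 fast=7: a[fast]=8≠0 swap→a[1]=8, slow++,fast++
slow=2 fast=8: a[fast]=0, fast++
slow=2 fast=9: a[fast]=0, fast++
slow=2 fast=10: a[fast]=0, fast++
slow=2 fast=11: a[fast]=0, fast++
slow=2 fast=12: a[fast]=0, fast++
slow=2 fast=13: a[fast]=6≠0 swap→a[2]=6, slow++,fast++
slow=3 fast=14: a[fast]=0, fast++
slow=3 fast=15: a[fast]=0, fast++
slow=3 fast=16: a[fast]=4≠0 swap→a[3]=4, slow++,fast++
slow=4 fast=17: a[fast]=0, fast++
slow=4 fast=18: a[fast]=0, fast++
slow=4 fast=19: a[fast]=7≠0 swap→a[4]=7, slow++,fast++
slow=5 fast=20: a[fast]=8≠0 swap→a[5]=8, slow++,fast++

[8, 6, 4, 7, 8, 0, 0, 0, 0, 0, 0, 0, 0, 0, 0, 0, 0, 0, 0, 0]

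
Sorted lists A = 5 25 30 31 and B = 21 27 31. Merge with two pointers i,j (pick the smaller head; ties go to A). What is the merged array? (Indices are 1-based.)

i=1 j=1: A[i]=5<=B[j]=21 take 5, i++
i=2 j=1: A[i]=25>B[j]=21 take 21, j++
i=2 j=2: A[i]=25<=B[j]=27 take 25, i++
i=3 j=2: A[i]=30>B[j]=27 take 27, j++
i=3 j=3: A[i]=30<=B[j]=31 take 30, i++
i=4 j=3: A[i]=31<=B[j]=31 take 31, i++
i=5 j=3: A done, take B[j]=31, j++

[5, 21, 25, 27, 30, 31, 31]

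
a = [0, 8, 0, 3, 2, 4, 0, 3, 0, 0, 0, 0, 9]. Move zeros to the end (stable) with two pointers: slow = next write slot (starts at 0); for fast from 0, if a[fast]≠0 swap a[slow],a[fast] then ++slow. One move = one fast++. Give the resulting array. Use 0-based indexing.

slow=0 fast=0: a[fast]=0, fast++
slow=0 fast=1: a[fast]=8≠0 swap→a[0]=8, slow++,fast++
slow=1 fast=2: a[fast]=0, fast++
slow=1 fast=3: a[fast]=3≠0 swap→a[1]=3, slow++,fast++
slow=2 fast=4: a[fast]=2≠0 swap→a[2]=2, slow++,fast++
slow=3 fast=5: a[fast]=4≠0 swap→a[3]=4, slow++,fast++
slow=4 fast=6: a[fast]=0, fast++
slow=4 fast=7: a[fast]=3≠0 swap→a[4]=3, slow++,fast++
slow=5 fast=8: a[fast]=0, fast++
slow=5 fast=9: a[fast]=0, fast++
slow=5 fast=10: a[fast]=0, fast++
slow=5 fast=11: a[fast]=0, fast++
slow=5 fast=12: a[fast]=9≠0 swap→a[5]=9, slow++,fast++

[8, 3, 2, 4, 3, 9, 0, 0, 0, 0, 0, 0, 0]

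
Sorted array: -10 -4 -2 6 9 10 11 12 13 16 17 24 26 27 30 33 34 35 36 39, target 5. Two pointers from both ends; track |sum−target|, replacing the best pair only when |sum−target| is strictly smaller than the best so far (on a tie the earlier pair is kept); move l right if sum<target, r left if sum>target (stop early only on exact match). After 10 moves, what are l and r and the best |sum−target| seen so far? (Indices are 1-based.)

l=1 r=20: -10+39=29 d=24 *, r--
l=1 r=19: -10+36=26 d=21 *, r--
l=1 r=18: -10+35=25 d=20 *, r--
l=1 r=17: -10+34=24 d=19 *, r--
l=1 r=16: -10+33=23 d=18 *, r--
l=1 r=15: -10+30=20 d=15 *, r--
l=1 r=14: -10+27=17 d=12 *, r--
l=1 r=13: -10+26=16 d=11 *, r--
l=1 r=12: -10+24=14 d=9 *, r--
l=1 r=11: -10+17=7 d=2 *, r--

l=1, r=10, best |Δ|=2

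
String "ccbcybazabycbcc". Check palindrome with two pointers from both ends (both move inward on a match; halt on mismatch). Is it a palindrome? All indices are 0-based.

palindrome

l=0 r=14: 'c'=='c', l++,r--
l=1 r=13: 'c'=='c', l++,r--
l=2 r=12: 'b'=='b', l++,r--
l=3 r=11: 'c'=='c', l++,r--
l=4 r=10: 'y'=='y', l++,r--
l=5 r=9: 'b'=='b', l++,r--
l=6 r=8: 'a'=='a', l++,r--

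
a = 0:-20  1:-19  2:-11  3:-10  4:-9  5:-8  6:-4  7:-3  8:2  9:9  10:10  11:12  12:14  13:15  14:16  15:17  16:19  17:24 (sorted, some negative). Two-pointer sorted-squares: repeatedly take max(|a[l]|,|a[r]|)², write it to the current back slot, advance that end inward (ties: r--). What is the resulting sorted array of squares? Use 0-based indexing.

[4, 9, 16, 64, 81, 81, 100, 100, 121, 144, 196, 225, 256, 289, 361, 361, 400, 576]

l=0 r=17: |-20|<=|24| out[17]=576, r--
l=0 r=16: |-20|>|19| out[16]=400, l++
l=1 r=16: |-19|<=|19| out[15]=361, r--
l=1 r=15: |-19|>|17| out[14]=361, l++
l=2 r=15: |-11|<=|17| out[13]=289, r--
l=2 r=14: |-11|<=|16| out[12]=256, r--
l=2 r=13: |-11|<=|15| out[11]=225, r--
l=2 r=12: |-11|<=|14| out[10]=196, r--
l=2 r=11: |-11|<=|12| out[9]=144, r--
l=2 r=10: |-11|>|10| out[8]=121, l++
l=3 r=10: |-10|<=|10| out[7]=100, r--
l=3 r=9: |-10|>|9| out[6]=100, l++
l=4 r=9: |-9|<=|9| out[5]=81, r--
l=4 r=8: |-9|>|2| out[4]=81, l++
l=5 r=8: |-8|>|2| out[3]=64, l++
l=6 r=8: |-4|>|2| out[2]=16, l++
l=7 r=8: |-3|>|2| out[1]=9, l++
l=8 r=8: |2|<=|2| out[0]=4, r--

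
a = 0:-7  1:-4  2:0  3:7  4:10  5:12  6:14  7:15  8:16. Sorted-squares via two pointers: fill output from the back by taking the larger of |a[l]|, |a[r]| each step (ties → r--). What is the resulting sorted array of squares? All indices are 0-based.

l=0 r=8: |-7|<=|16| out[8]=256, r--
l=0 r=7: |-7|<=|15| out[7]=225, r--
l=0 r=6: |-7|<=|14| out[6]=196, r--
l=0 r=5: |-7|<=|12| out[5]=144, r--
l=0 r=4: |-7|<=|10| out[4]=100, r--
l=0 r=3: |-7|<=|7| out[3]=49, r--
l=0 r=2: |-7|>|0| out[2]=49, l++
l=1 r=2: |-4|>|0| out[1]=16, l++
l=2 r=2: |0|<=|0| out[0]=0, r--

[0, 16, 49, 49, 100, 144, 196, 225, 256]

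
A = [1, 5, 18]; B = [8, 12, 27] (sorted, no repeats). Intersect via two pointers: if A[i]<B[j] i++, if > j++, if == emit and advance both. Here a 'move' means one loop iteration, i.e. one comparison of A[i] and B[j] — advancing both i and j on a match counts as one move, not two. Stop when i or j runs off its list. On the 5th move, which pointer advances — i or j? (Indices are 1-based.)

i

[i=1,j=1] 1<8 → i++
[i=2,j=1] 5<8 → i++
[i=3,j=1] 18>8 → j++
[i=3,j=2] 18>12 → j++
[i=3,j=3] 18<27 → i++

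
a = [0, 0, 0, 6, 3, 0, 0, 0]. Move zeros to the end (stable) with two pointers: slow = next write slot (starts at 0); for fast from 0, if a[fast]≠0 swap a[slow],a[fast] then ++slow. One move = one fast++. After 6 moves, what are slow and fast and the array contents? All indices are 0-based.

slow=0 fast=0: a[fast]=0, fast++
slow=0 fast=1: a[fast]=0, fast++
slow=0 fast=2: a[fast]=0, fast++
slow=0 fast=3: a[fast]=6≠0 swap→a[0]=6, slow++,fast++
slow=1 fast=4: a[fast]=3≠0 swap→a[1]=3, slow++,fast++
slow=2 fast=5: a[fast]=0, fast++

slow=2, fast=6, a=[6, 3, 0, 0, 0, 0, 0, 0]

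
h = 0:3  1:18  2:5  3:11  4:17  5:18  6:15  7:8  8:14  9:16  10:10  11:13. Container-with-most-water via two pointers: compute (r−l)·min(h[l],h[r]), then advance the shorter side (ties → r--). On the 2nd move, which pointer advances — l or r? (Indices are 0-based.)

l=0 r=11: min(3,13)*11=33 best=33 *, l++
l=1 r=11: min(18,13)*10=130 best=130 *, r--

r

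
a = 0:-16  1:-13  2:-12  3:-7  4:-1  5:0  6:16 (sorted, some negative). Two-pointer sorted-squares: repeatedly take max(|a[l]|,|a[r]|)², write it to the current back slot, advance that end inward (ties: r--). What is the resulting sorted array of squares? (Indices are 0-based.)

[0, 1, 49, 144, 169, 256, 256]

[0,6] |-16|<=|16| out[6]=256 → r--
[0,5] |-16|>|0| out[5]=256 → l++
[1,5] |-13|>|0| out[4]=169 → l++
[2,5] |-12|>|0| out[3]=144 → l++
[3,5] |-7|>|0| out[2]=49 → l++
[4,5] |-1|>|0| out[1]=1 → l++
[5,5] |0|<=|0| out[0]=0 → r--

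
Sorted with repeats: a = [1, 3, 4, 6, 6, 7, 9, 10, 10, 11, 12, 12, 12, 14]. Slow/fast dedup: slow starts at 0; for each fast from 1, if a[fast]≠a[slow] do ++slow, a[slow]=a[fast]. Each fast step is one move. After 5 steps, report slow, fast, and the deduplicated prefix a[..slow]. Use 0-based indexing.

(s=0,f=1) a[fast]=3≠a[slow]=1 write a[1]=3 → slow++,fast++
(s=1,f=2) a[fast]=4≠a[slow]=3 write a[2]=4 → slow++,fast++
(s=2,f=3) a[fast]=6≠a[slow]=4 write a[3]=6 → slow++,fast++
(s=3,f=4) a[fast]=6=a[slow] dup → fast++
(s=3,f=5) a[fast]=7≠a[slow]=6 write a[4]=7 → slow++,fast++

slow=4, fast=6, prefix=[1, 3, 4, 6, 7]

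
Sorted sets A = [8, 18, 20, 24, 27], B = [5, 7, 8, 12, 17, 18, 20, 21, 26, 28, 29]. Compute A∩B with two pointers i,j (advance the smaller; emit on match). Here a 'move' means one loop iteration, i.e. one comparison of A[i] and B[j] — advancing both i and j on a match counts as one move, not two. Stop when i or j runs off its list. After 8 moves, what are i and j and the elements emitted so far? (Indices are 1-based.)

[i=1,j=1] 8>5 → j++
[i=1,j=2] 8>7 → j++
[i=1,j=3] 8==8 emit → i++,j++
[i=2,j=4] 18>12 → j++
[i=2,j=5] 18>17 → j++
[i=2,j=6] 18==18 emit → i++,j++
[i=3,j=7] 20==20 emit → i++,j++
[i=4,j=8] 24>21 → j++

i=4, j=9, emitted=[8, 18, 20]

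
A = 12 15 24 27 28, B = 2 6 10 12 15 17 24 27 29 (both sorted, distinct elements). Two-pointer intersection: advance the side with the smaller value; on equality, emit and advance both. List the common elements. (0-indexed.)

intersection = [12, 15, 24, 27]

[i=0,j=0] 12>2 → j++
[i=0,j=1] 12>6 → j++
[i=0,j=2] 12>10 → j++
[i=0,j=3] 12==12 emit → i++,j++
[i=1,j=4] 15==15 emit → i++,j++
[i=2,j=5] 24>17 → j++
[i=2,j=6] 24==24 emit → i++,j++
[i=3,j=7] 27==27 emit → i++,j++
[i=4,j=8] 28<29 → i++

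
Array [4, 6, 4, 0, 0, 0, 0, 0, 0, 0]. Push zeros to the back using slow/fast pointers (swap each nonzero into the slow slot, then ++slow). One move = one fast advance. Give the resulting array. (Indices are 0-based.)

[4, 6, 4, 0, 0, 0, 0, 0, 0, 0]

slow=0 fast=0: a[fast]=4≠0 swap→a[0]=4, slow++,fast++
slow=1 fast=1: a[fast]=6≠0 swap→a[1]=6, slow++,fast++
slow=2 fast=2: a[fast]=4≠0 swap→a[2]=4, slow++,fast++
slow=3 fast=3: a[fast]=0, fast++
slow=3 fast=4: a[fast]=0, fast++
slow=3 fast=5: a[fast]=0, fast++
slow=3 fast=6: a[fast]=0, fast++
slow=3 fast=7: a[fast]=0, fast++
slow=3 fast=8: a[fast]=0, fast++
slow=3 fast=9: a[fast]=0, fast++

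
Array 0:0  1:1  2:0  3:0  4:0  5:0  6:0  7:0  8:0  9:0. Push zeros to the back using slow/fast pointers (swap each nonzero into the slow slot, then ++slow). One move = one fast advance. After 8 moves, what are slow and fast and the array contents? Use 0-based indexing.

(s=0,f=0) a[fast]=0 → fast++
(s=0,f=1) a[fast]=1≠0 swap→a[0]=1 → slow++,fast++
(s=1,f=2) a[fast]=0 → fast++
(s=1,f=3) a[fast]=0 → fast++
(s=1,f=4) a[fast]=0 → fast++
(s=1,f=5) a[fast]=0 → fast++
(s=1,f=6) a[fast]=0 → fast++
(s=1,f=7) a[fast]=0 → fast++

slow=1, fast=8, a=[1, 0, 0, 0, 0, 0, 0, 0, 0, 0]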